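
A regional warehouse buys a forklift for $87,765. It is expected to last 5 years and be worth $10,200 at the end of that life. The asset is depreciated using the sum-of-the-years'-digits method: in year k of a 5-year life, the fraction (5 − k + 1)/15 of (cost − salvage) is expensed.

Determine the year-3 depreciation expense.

$15,513

Depreciable base = $87,765 − $10,200 = $77,565.
Sum of the years' digits = 5+4+3+2+1 = 15.
Year 1: $77,565 × 5/15 = $25,855. Book value $61,910.
Year 2: $77,565 × 4/15 = $20,684. Book value $41,226.
Year 3: $77,565 × 3/15 = $15,513. Book value $25,713.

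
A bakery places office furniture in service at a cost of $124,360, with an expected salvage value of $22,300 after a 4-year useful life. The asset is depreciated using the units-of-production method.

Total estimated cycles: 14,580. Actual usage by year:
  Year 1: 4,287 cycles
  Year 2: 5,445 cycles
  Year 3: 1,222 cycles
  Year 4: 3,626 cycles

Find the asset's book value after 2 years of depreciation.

Depreciable base = $124,360 − $22,300 = $102,060.
Rate = $102,060 / 14,580 cycles = $7 per cycle.
Year 1: 4,287 × $7 = $30,009. Book value $94,351.
Year 2: 5,445 × $7 = $38,115. Book value $56,236.

$56,236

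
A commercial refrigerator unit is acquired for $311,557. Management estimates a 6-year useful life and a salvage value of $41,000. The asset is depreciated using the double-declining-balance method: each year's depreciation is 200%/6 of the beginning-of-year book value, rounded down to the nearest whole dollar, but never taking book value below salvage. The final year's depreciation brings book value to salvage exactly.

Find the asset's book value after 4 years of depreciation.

$61,543

Depreciable base = $311,557 − $41,000 = $270,557.
Year 1: ⌊$311,557 × 200%/6⌋ = $103,852. Book value $207,705.
Year 2: ⌊$207,705 × 200%/6⌋ = $69,235. Book value $138,470.
Year 3: ⌊$138,470 × 200%/6⌋ = $46,156. Book value $92,314.
Year 4: ⌊$92,314 × 200%/6⌋ = $30,771. Book value $61,543.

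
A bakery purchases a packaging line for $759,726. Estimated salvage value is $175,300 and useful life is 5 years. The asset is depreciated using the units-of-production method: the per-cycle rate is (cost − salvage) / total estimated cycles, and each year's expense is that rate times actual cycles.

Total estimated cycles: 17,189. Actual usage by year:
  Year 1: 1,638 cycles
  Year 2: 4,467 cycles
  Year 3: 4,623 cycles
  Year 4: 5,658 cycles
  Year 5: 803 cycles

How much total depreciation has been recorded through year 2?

Depreciable base = $759,726 − $175,300 = $584,426.
Rate = $584,426 / 17,189 cycles = $34 per cycle.
Year 1: 1,638 × $34 = $55,692. Book value $704,034.
Year 2: 4,467 × $34 = $151,878. Book value $552,156.
Accumulated through year 2 = $759,726 − $552,156 = $207,570.

$207,570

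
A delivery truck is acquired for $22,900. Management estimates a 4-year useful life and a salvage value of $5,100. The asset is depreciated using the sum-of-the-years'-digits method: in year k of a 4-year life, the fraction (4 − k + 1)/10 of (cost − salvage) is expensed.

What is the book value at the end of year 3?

Depreciable base = $22,900 − $5,100 = $17,800.
Sum of the years' digits = 4+3+2+1 = 10.
Year 1: $17,800 × 4/10 = $7,120. Book value $15,780.
Year 2: $17,800 × 3/10 = $5,340. Book value $10,440.
Year 3: $17,800 × 2/10 = $3,560. Book value $6,880.

$6,880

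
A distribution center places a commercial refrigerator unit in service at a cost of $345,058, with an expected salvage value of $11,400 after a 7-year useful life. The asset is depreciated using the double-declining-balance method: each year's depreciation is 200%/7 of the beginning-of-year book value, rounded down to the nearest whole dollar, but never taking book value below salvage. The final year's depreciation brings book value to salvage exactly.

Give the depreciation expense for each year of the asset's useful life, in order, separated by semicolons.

Depreciable base = $345,058 − $11,400 = $333,658.
Year 1: ⌊$345,058 × 200%/7⌋ = $98,588. Book value $246,470.
Year 2: ⌊$246,470 × 200%/7⌋ = $70,420. Book value $176,050.
Year 3: ⌊$176,050 × 200%/7⌋ = $50,300. Book value $125,750.
Year 4: ⌊$125,750 × 200%/7⌋ = $35,928. Book value $89,822.
Year 5: ⌊$89,822 × 200%/7⌋ = $25,663. Book value $64,159.
Year 6: ⌊$64,159 × 200%/7⌋ = $18,331. Book value $45,828.
Year 7 (final): $45,828 − $11,400 = $34,428. Book value $11,400.

$98,588; $70,420; $50,300; $35,928; $25,663; $18,331; $34,428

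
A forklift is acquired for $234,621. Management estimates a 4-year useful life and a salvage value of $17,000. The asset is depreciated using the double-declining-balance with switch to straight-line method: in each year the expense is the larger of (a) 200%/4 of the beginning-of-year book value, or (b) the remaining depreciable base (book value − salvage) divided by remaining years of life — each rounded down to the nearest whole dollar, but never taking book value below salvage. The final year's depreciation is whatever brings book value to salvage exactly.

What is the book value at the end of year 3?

$29,328

Depreciable base = $234,621 − $17,000 = $217,621.
Year 1: DB = ⌊$234,621 × 200%/4⌋ = $117,310; SL = ⌊$217,621/4⌋ = $54,405 → take DB $117,310. Book value $117,311.
Year 2: DB = ⌊$117,311 × 200%/4⌋ = $58,655; SL = ⌊$100,311/3⌋ = $33,437 → take DB $58,655. Book value $58,656.
Year 3: DB = ⌊$58,656 × 200%/4⌋ = $29,328; SL = ⌊$41,656/2⌋ = $20,828 → take DB $29,328. Book value $29,328.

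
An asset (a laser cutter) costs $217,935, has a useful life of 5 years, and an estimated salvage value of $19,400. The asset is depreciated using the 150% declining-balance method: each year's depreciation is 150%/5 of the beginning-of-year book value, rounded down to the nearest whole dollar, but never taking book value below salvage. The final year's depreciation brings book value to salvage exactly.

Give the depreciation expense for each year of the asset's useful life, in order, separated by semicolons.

Depreciable base = $217,935 − $19,400 = $198,535.
Year 1: ⌊$217,935 × 150%/5⌋ = $65,380. Book value $152,555.
Year 2: ⌊$152,555 × 150%/5⌋ = $45,766. Book value $106,789.
Year 3: ⌊$106,789 × 150%/5⌋ = $32,036. Book value $74,753.
Year 4: ⌊$74,753 × 150%/5⌋ = $22,425. Book value $52,328.
Year 5 (final): $52,328 − $19,400 = $32,928. Book value $19,400.

$65,380; $45,766; $32,036; $22,425; $32,928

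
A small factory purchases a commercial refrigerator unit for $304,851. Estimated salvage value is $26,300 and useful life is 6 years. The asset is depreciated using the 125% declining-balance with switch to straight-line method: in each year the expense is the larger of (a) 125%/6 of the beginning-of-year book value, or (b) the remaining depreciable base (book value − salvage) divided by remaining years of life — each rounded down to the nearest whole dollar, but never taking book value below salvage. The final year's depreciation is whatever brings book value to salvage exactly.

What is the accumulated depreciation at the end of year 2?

Depreciable base = $304,851 − $26,300 = $278,551.
Year 1: DB = ⌊$304,851 × 125%/6⌋ = $63,510; SL = ⌊$278,551/6⌋ = $46,425 → take DB $63,510. Book value $241,341.
Year 2: DB = ⌊$241,341 × 125%/6⌋ = $50,279; SL = ⌊$215,041/5⌋ = $43,008 → take DB $50,279. Book value $191,062.
Accumulated through year 2 = $304,851 − $191,062 = $113,789.

$113,789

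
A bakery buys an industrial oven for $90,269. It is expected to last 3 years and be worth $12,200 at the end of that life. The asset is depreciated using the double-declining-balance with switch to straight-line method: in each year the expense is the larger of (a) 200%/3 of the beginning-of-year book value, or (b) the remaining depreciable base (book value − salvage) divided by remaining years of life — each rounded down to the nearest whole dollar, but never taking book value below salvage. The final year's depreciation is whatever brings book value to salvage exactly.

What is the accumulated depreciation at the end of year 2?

$78,069

Depreciable base = $90,269 − $12,200 = $78,069.
Year 1: DB = ⌊$90,269 × 200%/3⌋ = $60,179; SL = ⌊$78,069/3⌋ = $26,023 → take DB $60,179. Book value $30,090.
Year 2: DB = ⌊$30,090 × 200%/3⌋ = $20,060; SL = ⌊$17,890/2⌋ = $8,945 → take DB $20,060, capped at $17,890. Book value $12,200.
Accumulated through year 2 = $90,269 − $12,200 = $78,069.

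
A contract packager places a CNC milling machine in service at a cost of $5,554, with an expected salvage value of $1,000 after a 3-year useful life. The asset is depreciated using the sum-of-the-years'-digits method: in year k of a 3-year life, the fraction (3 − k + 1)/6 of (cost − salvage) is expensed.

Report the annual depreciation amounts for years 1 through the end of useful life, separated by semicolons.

Depreciable base = $5,554 − $1,000 = $4,554.
Sum of the years' digits = 3+2+1 = 6.
Year 1: $4,554 × 3/6 = $2,277. Book value $3,277.
Year 2: $4,554 × 2/6 = $1,518. Book value $1,759.
Year 3: $4,554 × 1/6 = $759. Book value $1,000.

$2,277; $1,518; $759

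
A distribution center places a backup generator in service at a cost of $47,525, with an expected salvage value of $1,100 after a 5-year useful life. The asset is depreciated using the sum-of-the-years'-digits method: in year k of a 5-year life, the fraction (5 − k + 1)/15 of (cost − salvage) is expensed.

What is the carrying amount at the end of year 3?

Depreciable base = $47,525 − $1,100 = $46,425.
Sum of the years' digits = 5+4+3+2+1 = 15.
Year 1: $46,425 × 5/15 = $15,475. Book value $32,050.
Year 2: $46,425 × 4/15 = $12,380. Book value $19,670.
Year 3: $46,425 × 3/15 = $9,285. Book value $10,385.

$10,385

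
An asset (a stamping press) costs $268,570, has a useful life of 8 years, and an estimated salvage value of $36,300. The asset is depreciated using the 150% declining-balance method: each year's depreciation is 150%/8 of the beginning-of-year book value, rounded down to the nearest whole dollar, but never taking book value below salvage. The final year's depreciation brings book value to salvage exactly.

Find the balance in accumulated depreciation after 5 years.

Depreciable base = $268,570 − $36,300 = $232,270.
Year 1: ⌊$268,570 × 150%/8⌋ = $50,356. Book value $218,214.
Year 2: ⌊$218,214 × 150%/8⌋ = $40,915. Book value $177,299.
Year 3: ⌊$177,299 × 150%/8⌋ = $33,243. Book value $144,056.
Year 4: ⌊$144,056 × 150%/8⌋ = $27,010. Book value $117,046.
Year 5: ⌊$117,046 × 150%/8⌋ = $21,946. Book value $95,100.
Accumulated through year 5 = $268,570 − $95,100 = $173,470.

$173,470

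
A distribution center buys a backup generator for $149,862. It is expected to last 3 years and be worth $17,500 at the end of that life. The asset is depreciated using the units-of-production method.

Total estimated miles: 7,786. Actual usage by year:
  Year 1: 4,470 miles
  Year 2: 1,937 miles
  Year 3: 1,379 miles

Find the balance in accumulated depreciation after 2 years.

Depreciable base = $149,862 − $17,500 = $132,362.
Rate = $132,362 / 7,786 miles = $17 per mile.
Year 1: 4,470 × $17 = $75,990. Book value $73,872.
Year 2: 1,937 × $17 = $32,929. Book value $40,943.
Accumulated through year 2 = $149,862 − $40,943 = $108,919.

$108,919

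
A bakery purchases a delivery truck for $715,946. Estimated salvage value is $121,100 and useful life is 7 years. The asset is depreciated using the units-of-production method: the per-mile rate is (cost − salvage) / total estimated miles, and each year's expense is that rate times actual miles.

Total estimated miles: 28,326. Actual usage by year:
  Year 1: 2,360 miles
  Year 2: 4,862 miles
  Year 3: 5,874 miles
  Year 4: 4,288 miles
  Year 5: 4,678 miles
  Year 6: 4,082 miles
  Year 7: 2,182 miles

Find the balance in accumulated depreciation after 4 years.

Depreciable base = $715,946 − $121,100 = $594,846.
Rate = $594,846 / 28,326 miles = $21 per mile.
Year 1: 2,360 × $21 = $49,560. Book value $666,386.
Year 2: 4,862 × $21 = $102,102. Book value $564,284.
Year 3: 5,874 × $21 = $123,354. Book value $440,930.
Year 4: 4,288 × $21 = $90,048. Book value $350,882.
Accumulated through year 4 = $715,946 − $350,882 = $365,064.

$365,064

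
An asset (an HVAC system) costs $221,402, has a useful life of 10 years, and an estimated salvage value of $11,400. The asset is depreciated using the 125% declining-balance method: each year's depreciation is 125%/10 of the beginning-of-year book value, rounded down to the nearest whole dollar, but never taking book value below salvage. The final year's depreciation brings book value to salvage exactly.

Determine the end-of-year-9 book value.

$66,569

Depreciable base = $221,402 − $11,400 = $210,002.
Year 1: ⌊$221,402 × 125%/10⌋ = $27,675. Book value $193,727.
Year 2: ⌊$193,727 × 125%/10⌋ = $24,215. Book value $169,512.
Year 3: ⌊$169,512 × 125%/10⌋ = $21,189. Book value $148,323.
Year 4: ⌊$148,323 × 125%/10⌋ = $18,540. Book value $129,783.
Year 5: ⌊$129,783 × 125%/10⌋ = $16,222. Book value $113,561.
Year 6: ⌊$113,561 × 125%/10⌋ = $14,195. Book value $99,366.
Year 7: ⌊$99,366 × 125%/10⌋ = $12,420. Book value $86,946.
Year 8: ⌊$86,946 × 125%/10⌋ = $10,868. Book value $76,078.
Year 9: ⌊$76,078 × 125%/10⌋ = $9,509. Book value $66,569.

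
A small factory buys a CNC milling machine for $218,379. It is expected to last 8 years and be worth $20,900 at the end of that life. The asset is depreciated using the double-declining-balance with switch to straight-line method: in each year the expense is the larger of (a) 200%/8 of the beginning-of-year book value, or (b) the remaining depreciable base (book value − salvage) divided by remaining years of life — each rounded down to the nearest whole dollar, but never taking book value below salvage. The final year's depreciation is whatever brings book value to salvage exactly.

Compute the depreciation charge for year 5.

$17,274

Depreciable base = $218,379 − $20,900 = $197,479.
Year 1: DB = ⌊$218,379 × 200%/8⌋ = $54,594; SL = ⌊$197,479/8⌋ = $24,684 → take DB $54,594. Book value $163,785.
Year 2: DB = ⌊$163,785 × 200%/8⌋ = $40,946; SL = ⌊$142,885/7⌋ = $20,412 → take DB $40,946. Book value $122,839.
Year 3: DB = ⌊$122,839 × 200%/8⌋ = $30,709; SL = ⌊$101,939/6⌋ = $16,989 → take DB $30,709. Book value $92,130.
Year 4: DB = ⌊$92,130 × 200%/8⌋ = $23,032; SL = ⌊$71,230/5⌋ = $14,246 → take DB $23,032. Book value $69,098.
Year 5: DB = ⌊$69,098 × 200%/8⌋ = $17,274; SL = ⌊$48,198/4⌋ = $12,049 → take DB $17,274. Book value $51,824.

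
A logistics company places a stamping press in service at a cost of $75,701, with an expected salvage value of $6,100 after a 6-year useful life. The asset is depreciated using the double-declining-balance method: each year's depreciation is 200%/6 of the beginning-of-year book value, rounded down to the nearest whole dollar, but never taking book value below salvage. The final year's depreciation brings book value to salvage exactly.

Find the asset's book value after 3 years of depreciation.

Depreciable base = $75,701 − $6,100 = $69,601.
Year 1: ⌊$75,701 × 200%/6⌋ = $25,233. Book value $50,468.
Year 2: ⌊$50,468 × 200%/6⌋ = $16,822. Book value $33,646.
Year 3: ⌊$33,646 × 200%/6⌋ = $11,215. Book value $22,431.

$22,431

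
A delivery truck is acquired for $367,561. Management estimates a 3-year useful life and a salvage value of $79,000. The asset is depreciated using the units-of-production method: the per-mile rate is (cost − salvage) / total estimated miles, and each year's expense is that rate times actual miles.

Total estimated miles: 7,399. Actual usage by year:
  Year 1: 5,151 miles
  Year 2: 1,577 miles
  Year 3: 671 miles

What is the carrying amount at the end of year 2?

$105,169

Depreciable base = $367,561 − $79,000 = $288,561.
Rate = $288,561 / 7,399 miles = $39 per mile.
Year 1: 5,151 × $39 = $200,889. Book value $166,672.
Year 2: 1,577 × $39 = $61,503. Book value $105,169.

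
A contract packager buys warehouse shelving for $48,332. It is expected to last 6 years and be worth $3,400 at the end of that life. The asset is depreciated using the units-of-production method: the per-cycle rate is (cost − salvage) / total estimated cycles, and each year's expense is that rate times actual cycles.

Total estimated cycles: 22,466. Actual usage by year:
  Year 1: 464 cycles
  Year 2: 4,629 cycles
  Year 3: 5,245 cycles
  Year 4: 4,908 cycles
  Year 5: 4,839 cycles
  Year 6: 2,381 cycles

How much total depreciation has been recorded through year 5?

$40,170

Depreciable base = $48,332 − $3,400 = $44,932.
Rate = $44,932 / 22,466 cycles = $2 per cycle.
Year 1: 464 × $2 = $928. Book value $47,404.
Year 2: 4,629 × $2 = $9,258. Book value $38,146.
Year 3: 5,245 × $2 = $10,490. Book value $27,656.
Year 4: 4,908 × $2 = $9,816. Book value $17,840.
Year 5: 4,839 × $2 = $9,678. Book value $8,162.
Accumulated through year 5 = $48,332 − $8,162 = $40,170.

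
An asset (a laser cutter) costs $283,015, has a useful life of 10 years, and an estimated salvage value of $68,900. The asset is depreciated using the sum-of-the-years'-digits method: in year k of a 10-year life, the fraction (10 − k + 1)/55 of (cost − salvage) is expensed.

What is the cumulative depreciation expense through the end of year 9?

$210,222

Depreciable base = $283,015 − $68,900 = $214,115.
Sum of the years' digits = 10+9+8+7+6+5+4+3+2+1 = 55.
Year 1: $214,115 × 10/55 = $38,930. Book value $244,085.
Year 2: $214,115 × 9/55 = $35,037. Book value $209,048.
Year 3: $214,115 × 8/55 = $31,144. Book value $177,904.
Year 4: $214,115 × 7/55 = $27,251. Book value $150,653.
Year 5: $214,115 × 6/55 = $23,358. Book value $127,295.
Year 6: $214,115 × 5/55 = $19,465. Book value $107,830.
Year 7: $214,115 × 4/55 = $15,572. Book value $92,258.
Year 8: $214,115 × 3/55 = $11,679. Book value $80,579.
Year 9: $214,115 × 2/55 = $7,786. Book value $72,793.
Accumulated through year 9 = $283,015 − $72,793 = $210,222.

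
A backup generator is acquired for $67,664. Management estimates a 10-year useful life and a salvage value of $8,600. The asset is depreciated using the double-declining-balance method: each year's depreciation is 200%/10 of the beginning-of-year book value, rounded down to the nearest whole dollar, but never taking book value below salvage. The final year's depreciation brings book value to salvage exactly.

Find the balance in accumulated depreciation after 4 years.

$39,948

Depreciable base = $67,664 − $8,600 = $59,064.
Year 1: ⌊$67,664 × 200%/10⌋ = $13,532. Book value $54,132.
Year 2: ⌊$54,132 × 200%/10⌋ = $10,826. Book value $43,306.
Year 3: ⌊$43,306 × 200%/10⌋ = $8,661. Book value $34,645.
Year 4: ⌊$34,645 × 200%/10⌋ = $6,929. Book value $27,716.
Accumulated through year 4 = $67,664 − $27,716 = $39,948.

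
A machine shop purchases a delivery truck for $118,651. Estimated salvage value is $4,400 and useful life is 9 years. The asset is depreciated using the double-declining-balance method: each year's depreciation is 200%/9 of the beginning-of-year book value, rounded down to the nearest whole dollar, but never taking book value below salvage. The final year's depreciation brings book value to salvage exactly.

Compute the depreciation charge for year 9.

$11,491

Depreciable base = $118,651 − $4,400 = $114,251.
Year 1: ⌊$118,651 × 200%/9⌋ = $26,366. Book value $92,285.
Year 2: ⌊$92,285 × 200%/9⌋ = $20,507. Book value $71,778.
Year 3: ⌊$71,778 × 200%/9⌋ = $15,950. Book value $55,828.
Year 4: ⌊$55,828 × 200%/9⌋ = $12,406. Book value $43,422.
Year 5: ⌊$43,422 × 200%/9⌋ = $9,649. Book value $33,773.
Year 6: ⌊$33,773 × 200%/9⌋ = $7,505. Book value $26,268.
Year 7: ⌊$26,268 × 200%/9⌋ = $5,837. Book value $20,431.
Year 8: ⌊$20,431 × 200%/9⌋ = $4,540. Book value $15,891.
Year 9 (final): $15,891 − $4,400 = $11,491. Book value $4,400.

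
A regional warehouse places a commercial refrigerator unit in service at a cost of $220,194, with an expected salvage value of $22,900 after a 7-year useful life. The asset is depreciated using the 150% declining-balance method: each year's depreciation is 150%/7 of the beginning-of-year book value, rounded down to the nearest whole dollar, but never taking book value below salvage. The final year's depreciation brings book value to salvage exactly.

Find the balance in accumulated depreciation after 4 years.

Depreciable base = $220,194 − $22,900 = $197,294.
Year 1: ⌊$220,194 × 150%/7⌋ = $47,184. Book value $173,010.
Year 2: ⌊$173,010 × 150%/7⌋ = $37,073. Book value $135,937.
Year 3: ⌊$135,937 × 150%/7⌋ = $29,129. Book value $106,808.
Year 4: ⌊$106,808 × 150%/7⌋ = $22,887. Book value $83,921.
Accumulated through year 4 = $220,194 − $83,921 = $136,273.

$136,273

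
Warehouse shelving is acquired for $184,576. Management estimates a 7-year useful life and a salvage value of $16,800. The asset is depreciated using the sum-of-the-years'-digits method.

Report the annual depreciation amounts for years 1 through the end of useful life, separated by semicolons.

Depreciable base = $184,576 − $16,800 = $167,776.
Sum of the years' digits = 7+6+5+4+3+2+1 = 28.
Year 1: $167,776 × 7/28 = $41,944. Book value $142,632.
Year 2: $167,776 × 6/28 = $35,952. Book value $106,680.
Year 3: $167,776 × 5/28 = $29,960. Book value $76,720.
Year 4: $167,776 × 4/28 = $23,968. Book value $52,752.
Year 5: $167,776 × 3/28 = $17,976. Book value $34,776.
Year 6: $167,776 × 2/28 = $11,984. Book value $22,792.
Year 7: $167,776 × 1/28 = $5,992. Book value $16,800.

$41,944; $35,952; $29,960; $23,968; $17,976; $11,984; $5,992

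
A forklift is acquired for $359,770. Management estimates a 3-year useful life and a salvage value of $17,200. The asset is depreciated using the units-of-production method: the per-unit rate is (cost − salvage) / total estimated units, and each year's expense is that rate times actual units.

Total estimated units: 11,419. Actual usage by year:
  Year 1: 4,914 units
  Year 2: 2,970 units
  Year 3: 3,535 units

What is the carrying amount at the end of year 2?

$123,250

Depreciable base = $359,770 − $17,200 = $342,570.
Rate = $342,570 / 11,419 units = $30 per unit.
Year 1: 4,914 × $30 = $147,420. Book value $212,350.
Year 2: 2,970 × $30 = $89,100. Book value $123,250.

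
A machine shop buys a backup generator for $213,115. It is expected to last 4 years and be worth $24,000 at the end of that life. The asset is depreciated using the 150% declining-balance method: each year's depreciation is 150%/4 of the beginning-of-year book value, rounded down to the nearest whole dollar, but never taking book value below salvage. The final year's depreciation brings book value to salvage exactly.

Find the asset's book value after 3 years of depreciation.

$52,031

Depreciable base = $213,115 − $24,000 = $189,115.
Year 1: ⌊$213,115 × 150%/4⌋ = $79,918. Book value $133,197.
Year 2: ⌊$133,197 × 150%/4⌋ = $49,948. Book value $83,249.
Year 3: ⌊$83,249 × 150%/4⌋ = $31,218. Book value $52,031.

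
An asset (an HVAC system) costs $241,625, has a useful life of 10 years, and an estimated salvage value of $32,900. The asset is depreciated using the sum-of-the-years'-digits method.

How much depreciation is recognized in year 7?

Depreciable base = $241,625 − $32,900 = $208,725.
Sum of the years' digits = 10+9+8+7+6+5+4+3+2+1 = 55.
Year 1: $208,725 × 10/55 = $37,950. Book value $203,675.
Year 2: $208,725 × 9/55 = $34,155. Book value $169,520.
Year 3: $208,725 × 8/55 = $30,360. Book value $139,160.
Year 4: $208,725 × 7/55 = $26,565. Book value $112,595.
Year 5: $208,725 × 6/55 = $22,770. Book value $89,825.
Year 6: $208,725 × 5/55 = $18,975. Book value $70,850.
Year 7: $208,725 × 4/55 = $15,180. Book value $55,670.

$15,180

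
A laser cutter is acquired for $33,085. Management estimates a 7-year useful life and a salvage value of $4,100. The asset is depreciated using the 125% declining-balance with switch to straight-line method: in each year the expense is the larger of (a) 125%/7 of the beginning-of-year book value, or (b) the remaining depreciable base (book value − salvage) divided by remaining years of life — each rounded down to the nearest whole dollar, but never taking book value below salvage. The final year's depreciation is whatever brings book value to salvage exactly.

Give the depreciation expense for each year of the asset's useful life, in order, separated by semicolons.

$5,908; $4,853; $3,986; $3,559; $3,559; $3,560; $3,560

Depreciable base = $33,085 − $4,100 = $28,985.
Year 1: DB = ⌊$33,085 × 125%/7⌋ = $5,908; SL = ⌊$28,985/7⌋ = $4,140 → take DB $5,908. Book value $27,177.
Year 2: DB = ⌊$27,177 × 125%/7⌋ = $4,853; SL = ⌊$23,077/6⌋ = $3,846 → take DB $4,853. Book value $22,324.
Year 3: DB = ⌊$22,324 × 125%/7⌋ = $3,986; SL = ⌊$18,224/5⌋ = $3,644 → take DB $3,986. Book value $18,338.
Year 4: DB = ⌊$18,338 × 125%/7⌋ = $3,274; SL = ⌊$14,238/4⌋ = $3,559 → take SL $3,559. Book value $14,779.
Year 5: DB = ⌊$14,779 × 125%/7⌋ = $2,639; SL = ⌊$10,679/3⌋ = $3,559 → take SL $3,559. Book value $11,220.
Year 6: DB = ⌊$11,220 × 125%/7⌋ = $2,003; SL = ⌊$7,120/2⌋ = $3,560 → take SL $3,560. Book value $7,660.
Year 7 (final): $7,660 − $4,100 = $3,560. Book value $4,100.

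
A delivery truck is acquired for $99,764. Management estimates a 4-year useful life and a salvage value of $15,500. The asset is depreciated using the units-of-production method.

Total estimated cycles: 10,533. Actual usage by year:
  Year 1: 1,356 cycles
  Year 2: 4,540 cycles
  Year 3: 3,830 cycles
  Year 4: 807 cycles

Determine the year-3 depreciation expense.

$30,640

Depreciable base = $99,764 − $15,500 = $84,264.
Rate = $84,264 / 10,533 cycles = $8 per cycle.
Year 1: 1,356 × $8 = $10,848. Book value $88,916.
Year 2: 4,540 × $8 = $36,320. Book value $52,596.
Year 3: 3,830 × $8 = $30,640. Book value $21,956.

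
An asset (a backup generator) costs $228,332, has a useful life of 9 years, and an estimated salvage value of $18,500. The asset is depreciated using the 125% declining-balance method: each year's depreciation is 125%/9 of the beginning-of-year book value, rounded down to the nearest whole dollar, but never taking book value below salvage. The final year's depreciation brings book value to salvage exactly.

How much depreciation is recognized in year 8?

Depreciable base = $228,332 − $18,500 = $209,832.
Year 1: ⌊$228,332 × 125%/9⌋ = $31,712. Book value $196,620.
Year 2: ⌊$196,620 × 125%/9⌋ = $27,308. Book value $169,312.
Year 3: ⌊$169,312 × 125%/9⌋ = $23,515. Book value $145,797.
Year 4: ⌊$145,797 × 125%/9⌋ = $20,249. Book value $125,548.
Year 5: ⌊$125,548 × 125%/9⌋ = $17,437. Book value $108,111.
Year 6: ⌊$108,111 × 125%/9⌋ = $15,015. Book value $93,096.
Year 7: ⌊$93,096 × 125%/9⌋ = $12,930. Book value $80,166.
Year 8: ⌊$80,166 × 125%/9⌋ = $11,134. Book value $69,032.

$11,134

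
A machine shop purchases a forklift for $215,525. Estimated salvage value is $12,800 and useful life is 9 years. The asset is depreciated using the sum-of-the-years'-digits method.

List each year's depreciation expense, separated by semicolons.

$40,545; $36,040; $31,535; $27,030; $22,525; $18,020; $13,515; $9,010; $4,505

Depreciable base = $215,525 − $12,800 = $202,725.
Sum of the years' digits = 9+8+7+6+5+4+3+2+1 = 45.
Year 1: $202,725 × 9/45 = $40,545. Book value $174,980.
Year 2: $202,725 × 8/45 = $36,040. Book value $138,940.
Year 3: $202,725 × 7/45 = $31,535. Book value $107,405.
Year 4: $202,725 × 6/45 = $27,030. Book value $80,375.
Year 5: $202,725 × 5/45 = $22,525. Book value $57,850.
Year 6: $202,725 × 4/45 = $18,020. Book value $39,830.
Year 7: $202,725 × 3/45 = $13,515. Book value $26,315.
Year 8: $202,725 × 2/45 = $9,010. Book value $17,305.
Year 9: $202,725 × 1/45 = $4,505. Book value $12,800.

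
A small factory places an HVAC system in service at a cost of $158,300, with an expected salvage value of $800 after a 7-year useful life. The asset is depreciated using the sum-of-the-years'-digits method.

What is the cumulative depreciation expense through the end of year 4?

$123,750

Depreciable base = $158,300 − $800 = $157,500.
Sum of the years' digits = 7+6+5+4+3+2+1 = 28.
Year 1: $157,500 × 7/28 = $39,375. Book value $118,925.
Year 2: $157,500 × 6/28 = $33,750. Book value $85,175.
Year 3: $157,500 × 5/28 = $28,125. Book value $57,050.
Year 4: $157,500 × 4/28 = $22,500. Book value $34,550.
Accumulated through year 4 = $158,300 − $34,550 = $123,750.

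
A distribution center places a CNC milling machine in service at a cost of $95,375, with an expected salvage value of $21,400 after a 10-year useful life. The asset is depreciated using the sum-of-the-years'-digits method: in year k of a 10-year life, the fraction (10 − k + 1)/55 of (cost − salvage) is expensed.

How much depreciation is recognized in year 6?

$6,725

Depreciable base = $95,375 − $21,400 = $73,975.
Sum of the years' digits = 10+9+8+7+6+5+4+3+2+1 = 55.
Year 1: $73,975 × 10/55 = $13,450. Book value $81,925.
Year 2: $73,975 × 9/55 = $12,105. Book value $69,820.
Year 3: $73,975 × 8/55 = $10,760. Book value $59,060.
Year 4: $73,975 × 7/55 = $9,415. Book value $49,645.
Year 5: $73,975 × 6/55 = $8,070. Book value $41,575.
Year 6: $73,975 × 5/55 = $6,725. Book value $34,850.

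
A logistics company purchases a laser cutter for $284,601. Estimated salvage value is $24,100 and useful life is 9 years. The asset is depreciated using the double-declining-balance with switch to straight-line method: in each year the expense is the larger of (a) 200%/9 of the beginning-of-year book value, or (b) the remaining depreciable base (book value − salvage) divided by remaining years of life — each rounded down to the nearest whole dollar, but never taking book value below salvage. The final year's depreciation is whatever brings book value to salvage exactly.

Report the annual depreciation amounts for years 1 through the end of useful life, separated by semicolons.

Depreciable base = $284,601 − $24,100 = $260,501.
Year 1: DB = ⌊$284,601 × 200%/9⌋ = $63,244; SL = ⌊$260,501/9⌋ = $28,944 → take DB $63,244. Book value $221,357.
Year 2: DB = ⌊$221,357 × 200%/9⌋ = $49,190; SL = ⌊$197,257/8⌋ = $24,657 → take DB $49,190. Book value $172,167.
Year 3: DB = ⌊$172,167 × 200%/9⌋ = $38,259; SL = ⌊$148,067/7⌋ = $21,152 → take DB $38,259. Book value $133,908.
Year 4: DB = ⌊$133,908 × 200%/9⌋ = $29,757; SL = ⌊$109,808/6⌋ = $18,301 → take DB $29,757. Book value $104,151.
Year 5: DB = ⌊$104,151 × 200%/9⌋ = $23,144; SL = ⌊$80,051/5⌋ = $16,010 → take DB $23,144. Book value $81,007.
Year 6: DB = ⌊$81,007 × 200%/9⌋ = $18,001; SL = ⌊$56,907/4⌋ = $14,226 → take DB $18,001. Book value $63,006.
Year 7: DB = ⌊$63,006 × 200%/9⌋ = $14,001; SL = ⌊$38,906/3⌋ = $12,968 → take DB $14,001. Book value $49,005.
Year 8: DB = ⌊$49,005 × 200%/9⌋ = $10,890; SL = ⌊$24,905/2⌋ = $12,452 → take SL $12,452. Book value $36,553.
Year 9 (final): $36,553 − $24,100 = $12,453. Book value $24,100.

$63,244; $49,190; $38,259; $29,757; $23,144; $18,001; $14,001; $12,452; $12,453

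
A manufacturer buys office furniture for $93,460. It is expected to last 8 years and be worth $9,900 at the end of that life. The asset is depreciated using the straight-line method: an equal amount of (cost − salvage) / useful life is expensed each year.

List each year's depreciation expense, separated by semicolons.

$10,445; $10,445; $10,445; $10,445; $10,445; $10,445; $10,445; $10,445

Depreciable base = $93,460 − $9,900 = $83,560.
Annual expense = $83,560 / 8 = $10,445.
End of year 1: book value $83,015.
End of year 2: book value $72,570.
End of year 3: book value $62,125.
End of year 4: book value $51,680.
End of year 5: book value $41,235.
End of year 6: book value $30,790.
End of year 7: book value $20,345.
End of year 8: book value $9,900.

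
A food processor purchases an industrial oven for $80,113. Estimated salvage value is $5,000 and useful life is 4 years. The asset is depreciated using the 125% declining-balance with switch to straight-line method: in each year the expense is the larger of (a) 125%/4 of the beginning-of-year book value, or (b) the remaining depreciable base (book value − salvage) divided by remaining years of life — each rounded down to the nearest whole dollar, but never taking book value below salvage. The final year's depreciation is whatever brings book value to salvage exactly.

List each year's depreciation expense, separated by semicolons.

Depreciable base = $80,113 − $5,000 = $75,113.
Year 1: DB = ⌊$80,113 × 125%/4⌋ = $25,035; SL = ⌊$75,113/4⌋ = $18,778 → take DB $25,035. Book value $55,078.
Year 2: DB = ⌊$55,078 × 125%/4⌋ = $17,211; SL = ⌊$50,078/3⌋ = $16,692 → take DB $17,211. Book value $37,867.
Year 3: DB = ⌊$37,867 × 125%/4⌋ = $11,833; SL = ⌊$32,867/2⌋ = $16,433 → take SL $16,433. Book value $21,434.
Year 4 (final): $21,434 − $5,000 = $16,434. Book value $5,000.

$25,035; $17,211; $16,433; $16,434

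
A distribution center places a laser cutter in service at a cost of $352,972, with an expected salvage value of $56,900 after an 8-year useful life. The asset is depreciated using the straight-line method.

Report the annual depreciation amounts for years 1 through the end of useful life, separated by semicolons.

Depreciable base = $352,972 − $56,900 = $296,072.
Annual expense = $296,072 / 8 = $37,009.
End of year 1: book value $315,963.
End of year 2: book value $278,954.
End of year 3: book value $241,945.
End of year 4: book value $204,936.
End of year 5: book value $167,927.
End of year 6: book value $130,918.
End of year 7: book value $93,909.
End of year 8: book value $56,900.

$37,009; $37,009; $37,009; $37,009; $37,009; $37,009; $37,009; $37,009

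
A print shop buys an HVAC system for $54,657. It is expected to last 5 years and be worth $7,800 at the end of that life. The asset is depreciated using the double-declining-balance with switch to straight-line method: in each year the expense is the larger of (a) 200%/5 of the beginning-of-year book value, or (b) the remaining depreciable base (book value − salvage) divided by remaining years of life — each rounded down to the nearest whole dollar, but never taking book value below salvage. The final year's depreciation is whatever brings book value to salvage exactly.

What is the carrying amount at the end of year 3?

Depreciable base = $54,657 − $7,800 = $46,857.
Year 1: DB = ⌊$54,657 × 200%/5⌋ = $21,862; SL = ⌊$46,857/5⌋ = $9,371 → take DB $21,862. Book value $32,795.
Year 2: DB = ⌊$32,795 × 200%/5⌋ = $13,118; SL = ⌊$24,995/4⌋ = $6,248 → take DB $13,118. Book value $19,677.
Year 3: DB = ⌊$19,677 × 200%/5⌋ = $7,870; SL = ⌊$11,877/3⌋ = $3,959 → take DB $7,870. Book value $11,807.

$11,807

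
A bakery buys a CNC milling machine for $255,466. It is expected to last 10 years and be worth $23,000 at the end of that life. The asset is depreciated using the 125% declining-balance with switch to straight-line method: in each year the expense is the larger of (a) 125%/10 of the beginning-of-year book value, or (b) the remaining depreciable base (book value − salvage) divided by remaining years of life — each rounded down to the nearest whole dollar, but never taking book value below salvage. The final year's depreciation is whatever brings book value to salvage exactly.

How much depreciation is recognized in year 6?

Depreciable base = $255,466 − $23,000 = $232,466.
Year 1: DB = ⌊$255,466 × 125%/10⌋ = $31,933; SL = ⌊$232,466/10⌋ = $23,246 → take DB $31,933. Book value $223,533.
Year 2: DB = ⌊$223,533 × 125%/10⌋ = $27,941; SL = ⌊$200,533/9⌋ = $22,281 → take DB $27,941. Book value $195,592.
Year 3: DB = ⌊$195,592 × 125%/10⌋ = $24,449; SL = ⌊$172,592/8⌋ = $21,574 → take DB $24,449. Book value $171,143.
Year 4: DB = ⌊$171,143 × 125%/10⌋ = $21,392; SL = ⌊$148,143/7⌋ = $21,163 → take DB $21,392. Book value $149,751.
Year 5: DB = ⌊$149,751 × 125%/10⌋ = $18,718; SL = ⌊$126,751/6⌋ = $21,125 → take SL $21,125. Book value $128,626.
Year 6: DB = ⌊$128,626 × 125%/10⌋ = $16,078; SL = ⌊$105,626/5⌋ = $21,125 → take SL $21,125. Book value $107,501.

$21,125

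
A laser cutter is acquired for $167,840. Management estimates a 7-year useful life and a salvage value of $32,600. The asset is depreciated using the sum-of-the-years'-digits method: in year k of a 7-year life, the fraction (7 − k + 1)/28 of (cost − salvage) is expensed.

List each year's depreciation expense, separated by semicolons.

$33,810; $28,980; $24,150; $19,320; $14,490; $9,660; $4,830

Depreciable base = $167,840 − $32,600 = $135,240.
Sum of the years' digits = 7+6+5+4+3+2+1 = 28.
Year 1: $135,240 × 7/28 = $33,810. Book value $134,030.
Year 2: $135,240 × 6/28 = $28,980. Book value $105,050.
Year 3: $135,240 × 5/28 = $24,150. Book value $80,900.
Year 4: $135,240 × 4/28 = $19,320. Book value $61,580.
Year 5: $135,240 × 3/28 = $14,490. Book value $47,090.
Year 6: $135,240 × 2/28 = $9,660. Book value $37,430.
Year 7: $135,240 × 1/28 = $4,830. Book value $32,600.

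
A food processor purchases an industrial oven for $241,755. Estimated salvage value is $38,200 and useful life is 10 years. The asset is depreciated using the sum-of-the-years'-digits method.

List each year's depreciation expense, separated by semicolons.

$37,010; $33,309; $29,608; $25,907; $22,206; $18,505; $14,804; $11,103; $7,402; $3,701

Depreciable base = $241,755 − $38,200 = $203,555.
Sum of the years' digits = 10+9+8+7+6+5+4+3+2+1 = 55.
Year 1: $203,555 × 10/55 = $37,010. Book value $204,745.
Year 2: $203,555 × 9/55 = $33,309. Book value $171,436.
Year 3: $203,555 × 8/55 = $29,608. Book value $141,828.
Year 4: $203,555 × 7/55 = $25,907. Book value $115,921.
Year 5: $203,555 × 6/55 = $22,206. Book value $93,715.
Year 6: $203,555 × 5/55 = $18,505. Book value $75,210.
Year 7: $203,555 × 4/55 = $14,804. Book value $60,406.
Year 8: $203,555 × 3/55 = $11,103. Book value $49,303.
Year 9: $203,555 × 2/55 = $7,402. Book value $41,901.
Year 10: $203,555 × 1/55 = $3,701. Book value $38,200.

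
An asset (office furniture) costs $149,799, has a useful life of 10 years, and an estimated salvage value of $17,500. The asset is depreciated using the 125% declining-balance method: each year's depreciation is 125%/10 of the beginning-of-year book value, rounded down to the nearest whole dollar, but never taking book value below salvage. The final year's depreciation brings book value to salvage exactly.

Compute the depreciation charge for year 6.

$9,604

Depreciable base = $149,799 − $17,500 = $132,299.
Year 1: ⌊$149,799 × 125%/10⌋ = $18,724. Book value $131,075.
Year 2: ⌊$131,075 × 125%/10⌋ = $16,384. Book value $114,691.
Year 3: ⌊$114,691 × 125%/10⌋ = $14,336. Book value $100,355.
Year 4: ⌊$100,355 × 125%/10⌋ = $12,544. Book value $87,811.
Year 5: ⌊$87,811 × 125%/10⌋ = $10,976. Book value $76,835.
Year 6: ⌊$76,835 × 125%/10⌋ = $9,604. Book value $67,231.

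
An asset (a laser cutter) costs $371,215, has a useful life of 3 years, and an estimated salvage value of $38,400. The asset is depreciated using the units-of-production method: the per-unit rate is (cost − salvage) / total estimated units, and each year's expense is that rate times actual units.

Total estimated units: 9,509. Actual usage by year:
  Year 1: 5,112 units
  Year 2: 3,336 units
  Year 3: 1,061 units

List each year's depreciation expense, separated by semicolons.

$178,920; $116,760; $37,135

Depreciable base = $371,215 − $38,400 = $332,815.
Rate = $332,815 / 9,509 units = $35 per unit.
Year 1: 5,112 × $35 = $178,920. Book value $192,295.
Year 2: 3,336 × $35 = $116,760. Book value $75,535.
Year 3: 1,061 × $35 = $37,135. Book value $38,400.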